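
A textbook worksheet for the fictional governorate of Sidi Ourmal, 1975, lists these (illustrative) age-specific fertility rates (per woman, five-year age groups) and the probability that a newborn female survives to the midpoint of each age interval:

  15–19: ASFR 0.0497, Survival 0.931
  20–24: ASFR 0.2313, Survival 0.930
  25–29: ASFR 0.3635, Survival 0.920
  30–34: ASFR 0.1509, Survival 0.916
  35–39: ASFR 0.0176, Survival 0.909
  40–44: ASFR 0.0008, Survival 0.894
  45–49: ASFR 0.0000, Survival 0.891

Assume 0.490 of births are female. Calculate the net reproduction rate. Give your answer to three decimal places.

1.839

Proportion female at birth = 0.490.
Weighting each age-specific rate by interval width and survival:
  15–19: 5 × 0.0497 × 0.931 = 0.23135
  20–24: 5 × 0.2313 × 0.930 = 1.07555
  25–29: 5 × 0.3635 × 0.920 = 1.67210
  30–34: 5 × 0.1509 × 0.916 = 0.69112
  35–39: 5 × 0.0176 × 0.909 = 0.07999
  40–44: 5 × 0.0008 × 0.894 = 0.00358
  45–49: 5 × 0.0000 × 0.891 = 0.00000
Sum = 3.75369
NRR = 0.490 × 3.75369 = 1.83931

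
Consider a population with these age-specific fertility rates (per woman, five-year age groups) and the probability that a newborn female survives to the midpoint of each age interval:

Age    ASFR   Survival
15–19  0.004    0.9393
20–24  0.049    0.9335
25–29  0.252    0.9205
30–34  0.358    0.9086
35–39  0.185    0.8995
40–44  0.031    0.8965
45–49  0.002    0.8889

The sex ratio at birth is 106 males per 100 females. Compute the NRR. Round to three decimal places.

1.948

Proportion female at birth = 100 / (100 + 106) = 0.48544.
Per-age-group product (5 × ASFR × survival probability):
  15–19: 5 × 0.004 × 0.9393 = 0.01879
  20–24: 5 × 0.049 × 0.9335 = 0.22871
  25–29: 5 × 0.252 × 0.9205 = 1.15983
  30–34: 5 × 0.358 × 0.9086 = 1.62639
  35–39: 5 × 0.185 × 0.8995 = 0.83204
  40–44: 5 × 0.031 × 0.8965 = 0.13896
  45–49: 5 × 0.002 × 0.8889 = 0.00889
Sum = 4.01361
NRR = 0.48544 × 4.01361 = 1.94837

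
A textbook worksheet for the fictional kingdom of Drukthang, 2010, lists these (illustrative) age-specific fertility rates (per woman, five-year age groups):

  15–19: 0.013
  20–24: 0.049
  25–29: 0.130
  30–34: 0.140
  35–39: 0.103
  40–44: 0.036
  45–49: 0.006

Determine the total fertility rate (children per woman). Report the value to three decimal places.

Sum of ASFRs = 0.013 + 0.049 + 0.130 + 0.140 + 0.103 + 0.036 + 0.006 = 0.477
TFR = 5 × 0.477 = 2.385

2.385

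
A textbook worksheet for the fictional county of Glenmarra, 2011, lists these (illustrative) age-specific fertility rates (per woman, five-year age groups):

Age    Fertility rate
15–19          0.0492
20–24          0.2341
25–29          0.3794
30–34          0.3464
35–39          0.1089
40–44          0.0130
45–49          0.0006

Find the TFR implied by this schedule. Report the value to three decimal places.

5.658

Sum of ASFRs = 0.0492 + 0.2341 + 0.3794 + 0.3464 + 0.1089 + 0.0130 + 0.0006 = 1.1316
TFR = 5 × 1.1316 = 5.658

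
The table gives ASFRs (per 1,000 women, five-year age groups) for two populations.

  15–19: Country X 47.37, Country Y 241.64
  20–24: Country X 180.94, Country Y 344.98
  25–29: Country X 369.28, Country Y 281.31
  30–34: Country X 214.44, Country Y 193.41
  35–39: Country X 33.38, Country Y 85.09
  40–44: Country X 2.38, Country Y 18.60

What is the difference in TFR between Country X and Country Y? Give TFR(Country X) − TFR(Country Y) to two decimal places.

Country X:
  Sum of ASFRs = 47.37 + 180.94 + 369.28 + 214.44 + 33.38 + 2.38 = 847.79
  TFR = 5 × 847.79 / 1000 = 4.23895
Country Y:
  Sum of ASFRs = 241.64 + 344.98 + 281.31 + 193.41 + 85.09 + 18.60 = 1165.03
  TFR = 5 × 1165.03 / 1000 = 5.82515
Difference = 4.23895 − 5.82515 = -1.5862

-1.59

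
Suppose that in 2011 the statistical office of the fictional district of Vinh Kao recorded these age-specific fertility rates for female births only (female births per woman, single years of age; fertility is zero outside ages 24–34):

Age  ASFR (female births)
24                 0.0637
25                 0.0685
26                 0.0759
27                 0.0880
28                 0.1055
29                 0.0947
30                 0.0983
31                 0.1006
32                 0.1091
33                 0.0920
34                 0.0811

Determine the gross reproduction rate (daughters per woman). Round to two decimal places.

Sum of female ASFRs = 0.0637 + 0.0685 + 0.0759 + 0.0880 + 0.1055 + 0.0947 + 0.0983 + 0.1006 + 0.1091 + 0.0920 + 0.0811 = 0.9774
GRR = 0.9774

0.98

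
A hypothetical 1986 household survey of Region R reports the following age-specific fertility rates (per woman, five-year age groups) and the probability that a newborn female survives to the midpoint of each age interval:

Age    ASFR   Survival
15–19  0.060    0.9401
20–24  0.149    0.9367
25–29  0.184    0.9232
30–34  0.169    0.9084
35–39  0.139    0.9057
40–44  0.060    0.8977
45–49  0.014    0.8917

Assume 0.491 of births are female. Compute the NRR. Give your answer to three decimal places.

Proportion female at birth = 0.491.
Weighting each age-specific rate by interval width and survival:
  15–19: 5 × 0.060 × 0.9401 = 0.28203
  20–24: 5 × 0.149 × 0.9367 = 0.69784
  25–29: 5 × 0.184 × 0.9232 = 0.84934
  30–34: 5 × 0.169 × 0.9084 = 0.76760
  35–39: 5 × 0.139 × 0.9057 = 0.62946
  40–44: 5 × 0.060 × 0.8977 = 0.26931
  45–49: 5 × 0.014 × 0.8917 = 0.06242
Sum = 3.55800
NRR = 0.491 × 3.55800 = 1.74698
An NRR exceeding 1 indicates intrinsic growth under these rates.

1.747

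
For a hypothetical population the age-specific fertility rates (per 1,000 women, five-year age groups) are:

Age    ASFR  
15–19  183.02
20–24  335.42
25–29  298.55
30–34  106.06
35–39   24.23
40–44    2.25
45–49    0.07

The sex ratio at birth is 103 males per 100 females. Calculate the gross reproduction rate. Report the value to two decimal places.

2.34

Proportion female at birth = 100 / (100 + 103) = 0.49261.
Sum of ASFRs = 183.02 + 335.42 + 298.55 + 106.06 + 24.23 + 2.25 + 0.07 = 949.60
TFR = 5 × 949.60 / 1000 = 4.748
GRR = 0.49261 × 4.748 = 2.33891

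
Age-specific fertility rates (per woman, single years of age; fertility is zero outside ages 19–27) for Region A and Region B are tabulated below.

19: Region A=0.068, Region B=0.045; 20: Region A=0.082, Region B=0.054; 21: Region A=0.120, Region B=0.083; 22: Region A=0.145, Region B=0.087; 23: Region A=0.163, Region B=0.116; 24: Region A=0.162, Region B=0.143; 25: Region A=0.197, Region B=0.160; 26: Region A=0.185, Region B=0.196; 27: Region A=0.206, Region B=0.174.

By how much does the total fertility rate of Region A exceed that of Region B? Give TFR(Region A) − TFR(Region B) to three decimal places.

0.270

Region A:
  Sum of ASFRs = 0.068 + 0.082 + 0.120 + 0.145 + 0.163 + 0.162 + 0.197 + 0.185 + 0.206 = 1.328
  TFR = 1.328
Region B:
  Sum of ASFRs = 0.045 + 0.054 + 0.083 + 0.087 + 0.116 + 0.143 + 0.160 + 0.196 + 0.174 = 1.058
  TFR = 1.058
Difference = 1.328 − 1.058 = 0.27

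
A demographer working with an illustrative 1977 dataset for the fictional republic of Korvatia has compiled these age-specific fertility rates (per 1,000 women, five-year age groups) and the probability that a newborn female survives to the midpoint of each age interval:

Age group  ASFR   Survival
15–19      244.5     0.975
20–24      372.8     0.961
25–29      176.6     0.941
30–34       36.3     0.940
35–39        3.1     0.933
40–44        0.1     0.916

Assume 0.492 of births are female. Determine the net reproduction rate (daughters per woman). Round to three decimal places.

1.968

Proportion female at birth = 0.492.
Per-age-group product (5 × ASFR × survival probability):
  15–19: 5 × 244.5/1000 × 0.975 = 1.19194
  20–24: 5 × 372.8/1000 × 0.961 = 1.79130
  25–29: 5 × 176.6/1000 × 0.941 = 0.83090
  30–34: 5 × 36.3/1000 × 0.940 = 0.17061
  35–39: 5 × 3.1/1000 × 0.933 = 0.01446
  40–44: 5 × 0.1/1000 × 0.916 = 0.00046
Sum = 3.99967
NRR = 0.492 × 3.99967 = 1.96784
NRR > 1, so each generation more than replaces itself.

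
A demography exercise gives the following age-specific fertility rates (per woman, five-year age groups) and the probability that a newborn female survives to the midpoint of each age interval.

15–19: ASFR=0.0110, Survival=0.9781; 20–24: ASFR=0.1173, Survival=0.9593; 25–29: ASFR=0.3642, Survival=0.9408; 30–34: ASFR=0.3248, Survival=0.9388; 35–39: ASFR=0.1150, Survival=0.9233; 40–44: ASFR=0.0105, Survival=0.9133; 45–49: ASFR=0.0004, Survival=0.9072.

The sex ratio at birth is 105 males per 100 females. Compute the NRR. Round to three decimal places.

2.163

Proportion female at birth = 100 / (100 + 105) = 0.48780.
Each age group contributes 5 × ASFR × survival:
  15–19: 5 × 0.0110 × 0.9781 = 0.05380
  20–24: 5 × 0.1173 × 0.9593 = 0.56263
  25–29: 5 × 0.3642 × 0.9408 = 1.71320
  30–34: 5 × 0.3248 × 0.9388 = 1.52461
  35–39: 5 × 0.1150 × 0.9233 = 0.53090
  40–44: 5 × 0.0105 × 0.9133 = 0.04795
  45–49: 5 × 0.0004 × 0.9072 = 0.00181
Sum = 4.43490
NRR = 0.48780 × 4.43490 = 2.16334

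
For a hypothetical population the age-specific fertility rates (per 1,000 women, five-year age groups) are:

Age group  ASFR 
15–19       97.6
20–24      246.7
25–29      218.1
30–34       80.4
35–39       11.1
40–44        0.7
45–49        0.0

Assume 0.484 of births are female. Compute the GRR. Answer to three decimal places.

Proportion female at birth = 0.484.
Sum of ASFRs = 97.6 + 246.7 + 218.1 + 80.4 + 11.1 + 0.7 + 0.0 = 654.6
TFR = 5 × 654.6 / 1000 = 3.273
GRR = 0.484 × 3.273 = 1.58413

1.584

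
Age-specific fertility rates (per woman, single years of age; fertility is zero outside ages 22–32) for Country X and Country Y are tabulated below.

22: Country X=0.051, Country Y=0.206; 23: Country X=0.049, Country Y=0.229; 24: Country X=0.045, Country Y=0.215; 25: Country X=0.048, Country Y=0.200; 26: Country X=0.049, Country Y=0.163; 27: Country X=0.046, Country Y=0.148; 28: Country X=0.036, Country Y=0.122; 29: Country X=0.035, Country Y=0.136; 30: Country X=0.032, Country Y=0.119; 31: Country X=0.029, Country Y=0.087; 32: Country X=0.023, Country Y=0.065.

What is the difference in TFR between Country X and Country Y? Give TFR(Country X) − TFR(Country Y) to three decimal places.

-1.247

Country X:
  Sum of ASFRs = 0.051 + 0.049 + 0.045 + 0.048 + 0.049 + 0.046 + 0.036 + 0.035 + 0.032 + 0.029 + 0.023 = 0.443
  TFR = 0.443
Country Y:
  Sum of ASFRs = 0.206 + 0.229 + 0.215 + 0.200 + 0.163 + 0.148 + 0.122 + 0.136 + 0.119 + 0.087 + 0.065 = 1.690
  TFR = 1.69
Difference = 0.443 − 1.69 = -1.247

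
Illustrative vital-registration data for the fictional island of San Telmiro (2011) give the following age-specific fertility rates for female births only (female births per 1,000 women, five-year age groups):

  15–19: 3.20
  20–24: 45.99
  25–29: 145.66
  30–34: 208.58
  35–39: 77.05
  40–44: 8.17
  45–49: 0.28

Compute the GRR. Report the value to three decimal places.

Sum of female ASFRs = 3.20 + 45.99 + 145.66 + 208.58 + 77.05 + 8.17 + 0.28 = 488.93
GRR = 5 × 488.93 / 1000 = 2.44465

2.445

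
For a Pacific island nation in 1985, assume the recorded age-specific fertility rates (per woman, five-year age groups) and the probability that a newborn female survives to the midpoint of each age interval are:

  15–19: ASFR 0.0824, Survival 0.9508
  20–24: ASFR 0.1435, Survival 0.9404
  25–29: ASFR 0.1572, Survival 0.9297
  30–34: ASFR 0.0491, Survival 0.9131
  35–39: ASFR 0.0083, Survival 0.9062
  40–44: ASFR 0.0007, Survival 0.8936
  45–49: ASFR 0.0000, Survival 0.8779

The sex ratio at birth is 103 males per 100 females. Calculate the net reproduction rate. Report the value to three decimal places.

1.016

Proportion female at birth = 100 / (100 + 103) = 0.49261.
Per-age-group product (5 × ASFR × survival probability):
  15–19: 5 × 0.0824 × 0.9508 = 0.39173
  20–24: 5 × 0.1435 × 0.9404 = 0.67474
  25–29: 5 × 0.1572 × 0.9297 = 0.73074
  30–34: 5 × 0.0491 × 0.9131 = 0.22417
  35–39: 5 × 0.0083 × 0.9062 = 0.03761
  40–44: 5 × 0.0007 × 0.8936 = 0.00313
  45–49: 5 × 0.0000 × 0.8779 = 0.00000
Sum = 2.06212
NRR = 0.49261 × 2.06212 = 1.01582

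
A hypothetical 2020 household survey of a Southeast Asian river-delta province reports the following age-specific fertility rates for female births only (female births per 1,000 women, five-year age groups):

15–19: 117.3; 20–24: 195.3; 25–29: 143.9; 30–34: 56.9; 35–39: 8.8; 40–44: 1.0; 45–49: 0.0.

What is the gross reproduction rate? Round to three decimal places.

2.616

Sum of female ASFRs = 117.3 + 195.3 + 143.9 + 56.9 + 8.8 + 1.0 + 0.0 = 523.2
GRR = 5 × 523.2 / 1000 = 2.616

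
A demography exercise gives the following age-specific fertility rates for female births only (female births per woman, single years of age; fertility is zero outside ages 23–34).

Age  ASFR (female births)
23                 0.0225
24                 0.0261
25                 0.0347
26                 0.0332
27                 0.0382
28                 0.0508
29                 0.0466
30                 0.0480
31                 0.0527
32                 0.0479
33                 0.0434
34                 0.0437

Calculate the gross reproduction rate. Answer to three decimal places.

0.488

Sum of female ASFRs = 0.0225 + 0.0261 + 0.0347 + 0.0332 + 0.0382 + 0.0508 + 0.0466 + 0.0480 + 0.0527 + 0.0479 + 0.0434 + 0.0437 = 0.4878
GRR = 0.4878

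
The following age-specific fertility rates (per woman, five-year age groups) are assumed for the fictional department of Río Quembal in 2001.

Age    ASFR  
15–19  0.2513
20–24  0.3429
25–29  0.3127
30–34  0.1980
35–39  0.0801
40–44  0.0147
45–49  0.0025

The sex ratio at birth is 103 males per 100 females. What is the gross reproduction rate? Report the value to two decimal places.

2.96

Proportion female at birth = 100 / (100 + 103) = 0.49261.
Sum of ASFRs = 0.2513 + 0.3429 + 0.3127 + 0.1980 + 0.0801 + 0.0147 + 0.0025 = 1.2022
TFR = 5 × 1.2022 = 6.011
GRR = 0.49261 × 6.011 = 2.96108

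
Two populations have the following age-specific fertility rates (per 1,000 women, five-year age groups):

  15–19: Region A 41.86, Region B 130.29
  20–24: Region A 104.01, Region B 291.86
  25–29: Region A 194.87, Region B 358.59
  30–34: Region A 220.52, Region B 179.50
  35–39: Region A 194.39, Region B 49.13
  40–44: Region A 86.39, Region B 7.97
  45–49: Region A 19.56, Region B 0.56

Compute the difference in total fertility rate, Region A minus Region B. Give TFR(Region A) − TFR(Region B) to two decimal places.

-0.78

Region A:
  Sum of ASFRs = 41.86 + 104.01 + 194.87 + 220.52 + 194.39 + 86.39 + 19.56 = 861.60
  TFR = 5 × 861.60 / 1000 = 4.308
Region B:
  Sum of ASFRs = 130.29 + 291.86 + 358.59 + 179.50 + 49.13 + 7.97 + 0.56 = 1017.90
  TFR = 5 × 1017.90 / 1000 = 5.0895
Difference = 4.308 − 5.0895 = -0.7815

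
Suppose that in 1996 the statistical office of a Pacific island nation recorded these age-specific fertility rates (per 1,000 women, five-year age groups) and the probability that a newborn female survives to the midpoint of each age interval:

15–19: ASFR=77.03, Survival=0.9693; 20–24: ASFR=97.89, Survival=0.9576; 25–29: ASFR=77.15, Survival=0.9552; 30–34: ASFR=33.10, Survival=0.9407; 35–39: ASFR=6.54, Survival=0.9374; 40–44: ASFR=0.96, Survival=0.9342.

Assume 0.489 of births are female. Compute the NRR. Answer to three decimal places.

Proportion female at birth = 0.489.
Survival-weighted fertility by age (5·fₓ·Sₓ):
  15–19: 5 × 77.03/1000 × 0.9693 = 0.37333
  20–24: 5 × 97.89/1000 × 0.9576 = 0.46870
  25–29: 5 × 77.15/1000 × 0.9552 = 0.36847
  30–34: 5 × 33.10/1000 × 0.9407 = 0.15569
  35–39: 5 × 6.54/1000 × 0.9374 = 0.03065
  40–44: 5 × 0.96/1000 × 0.9342 = 0.00448
Sum = 1.40132
NRR = 0.489 × 1.40132 = 0.68525

0.685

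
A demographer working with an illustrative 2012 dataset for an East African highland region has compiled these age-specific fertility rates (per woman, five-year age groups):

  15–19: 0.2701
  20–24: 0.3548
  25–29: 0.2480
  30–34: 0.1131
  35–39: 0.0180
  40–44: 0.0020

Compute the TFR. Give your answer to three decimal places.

Sum of ASFRs = 0.2701 + 0.3548 + 0.2480 + 0.1131 + 0.0180 + 0.0020 = 1.0060
TFR = 5 × 1.0060 = 5.03

5.030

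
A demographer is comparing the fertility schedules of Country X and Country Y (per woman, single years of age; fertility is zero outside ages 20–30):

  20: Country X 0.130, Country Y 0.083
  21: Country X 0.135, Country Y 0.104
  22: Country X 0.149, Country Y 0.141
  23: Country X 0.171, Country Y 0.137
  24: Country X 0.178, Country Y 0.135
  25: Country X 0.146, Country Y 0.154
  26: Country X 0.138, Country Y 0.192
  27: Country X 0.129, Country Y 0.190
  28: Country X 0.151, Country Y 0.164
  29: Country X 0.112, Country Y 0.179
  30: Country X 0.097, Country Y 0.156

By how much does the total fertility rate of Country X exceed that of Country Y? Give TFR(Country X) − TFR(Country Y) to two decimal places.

-0.10

Country X:
  Sum of ASFRs = 0.130 + 0.135 + 0.149 + 0.171 + 0.178 + 0.146 + 0.138 + 0.129 + 0.151 + 0.112 + 0.097 = 1.536
  TFR = 1.536
Country Y:
  Sum of ASFRs = 0.083 + 0.104 + 0.141 + 0.137 + 0.135 + 0.154 + 0.192 + 0.190 + 0.164 + 0.179 + 0.156 = 1.635
  TFR = 1.635
Difference = 1.536 − 1.635 = -0.099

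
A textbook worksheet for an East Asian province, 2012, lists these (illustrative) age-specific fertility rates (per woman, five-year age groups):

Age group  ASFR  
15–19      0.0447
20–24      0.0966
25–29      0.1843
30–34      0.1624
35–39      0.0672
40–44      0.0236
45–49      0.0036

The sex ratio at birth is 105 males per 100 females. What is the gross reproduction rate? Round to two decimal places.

Proportion female at birth = 100 / (100 + 105) = 0.48780.
Sum of ASFRs = 0.0447 + 0.0966 + 0.1843 + 0.1624 + 0.0672 + 0.0236 + 0.0036 = 0.5824
TFR = 5 × 0.5824 = 2.912
GRR = 0.48780 × 2.912 = 1.42047

1.42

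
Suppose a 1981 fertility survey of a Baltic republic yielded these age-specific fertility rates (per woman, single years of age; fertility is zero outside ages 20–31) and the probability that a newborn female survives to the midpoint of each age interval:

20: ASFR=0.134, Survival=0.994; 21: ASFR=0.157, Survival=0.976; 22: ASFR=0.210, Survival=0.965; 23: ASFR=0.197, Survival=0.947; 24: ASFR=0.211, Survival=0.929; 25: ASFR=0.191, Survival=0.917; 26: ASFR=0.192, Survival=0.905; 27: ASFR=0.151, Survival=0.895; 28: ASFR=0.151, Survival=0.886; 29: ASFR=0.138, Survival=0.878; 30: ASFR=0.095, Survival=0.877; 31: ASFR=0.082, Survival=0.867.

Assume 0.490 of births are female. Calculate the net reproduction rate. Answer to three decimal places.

0.865

Proportion female at birth = 0.490.
Per-age-group product (1 × ASFR × survival probability):
  20: 1 × 0.134 × 0.994 = 0.13320
  21: 1 × 0.157 × 0.976 = 0.15323
  22: 1 × 0.210 × 0.965 = 0.20265
  23: 1 × 0.197 × 0.947 = 0.18656
  24: 1 × 0.211 × 0.929 = 0.19602
  25: 1 × 0.191 × 0.917 = 0.17515
  26: 1 × 0.192 × 0.905 = 0.17376
  27: 1 × 0.151 × 0.895 = 0.13515
  28: 1 × 0.151 × 0.886 = 0.13379
  29: 1 × 0.138 × 0.878 = 0.12116
  30: 1 × 0.095 × 0.877 = 0.08332
  31: 1 × 0.082 × 0.867 = 0.07109
Sum = 1.76508
NRR = 0.490 × 1.76508 = 0.86489
With NRR below 1 the population is below replacement fertility.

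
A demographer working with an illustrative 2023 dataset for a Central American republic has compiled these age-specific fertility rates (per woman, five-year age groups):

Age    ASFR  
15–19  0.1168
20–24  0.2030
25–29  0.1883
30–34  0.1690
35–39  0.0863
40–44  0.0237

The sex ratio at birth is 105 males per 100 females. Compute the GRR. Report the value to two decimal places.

1.92

Proportion female at birth = 100 / (100 + 105) = 0.48780.
Sum of ASFRs = 0.1168 + 0.2030 + 0.1883 + 0.1690 + 0.0863 + 0.0237 = 0.7871
TFR = 5 × 0.7871 = 3.9355
GRR = 0.48780 × 3.9355 = 1.91974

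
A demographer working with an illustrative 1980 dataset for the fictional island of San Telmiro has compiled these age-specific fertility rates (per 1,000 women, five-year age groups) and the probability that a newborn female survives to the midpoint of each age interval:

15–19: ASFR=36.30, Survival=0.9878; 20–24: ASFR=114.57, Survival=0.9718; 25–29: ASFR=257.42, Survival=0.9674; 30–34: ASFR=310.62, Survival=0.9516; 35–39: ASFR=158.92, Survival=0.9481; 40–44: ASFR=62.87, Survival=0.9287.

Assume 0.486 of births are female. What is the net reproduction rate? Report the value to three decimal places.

2.189

Proportion female at birth = 0.486.
Weighting each age-specific rate by interval width and survival:
  15–19: 5 × 36.30/1000 × 0.9878 = 0.17929
  20–24: 5 × 114.57/1000 × 0.9718 = 0.55670
  25–29: 5 × 257.42/1000 × 0.9674 = 1.24514
  30–34: 5 × 310.62/1000 × 0.9516 = 1.47793
  35–39: 5 × 158.92/1000 × 0.9481 = 0.75336
  40–44: 5 × 62.87/1000 × 0.9287 = 0.29194
Sum = 4.50436
NRR = 0.486 × 4.50436 = 2.18912
With NRR above 1 the population is above replacement fertility.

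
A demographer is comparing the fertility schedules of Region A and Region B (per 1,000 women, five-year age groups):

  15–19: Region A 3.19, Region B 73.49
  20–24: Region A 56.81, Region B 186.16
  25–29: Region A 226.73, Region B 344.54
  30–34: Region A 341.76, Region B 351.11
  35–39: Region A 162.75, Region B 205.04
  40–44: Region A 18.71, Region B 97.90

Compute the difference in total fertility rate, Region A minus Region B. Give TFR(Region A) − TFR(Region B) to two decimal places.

Region A:
  Sum of ASFRs = 3.19 + 56.81 + 226.73 + 341.76 + 162.75 + 18.71 = 809.95
  TFR = 5 × 809.95 / 1000 = 4.04975
Region B:
  Sum of ASFRs = 73.49 + 186.16 + 344.54 + 351.11 + 205.04 + 97.90 = 1258.24
  TFR = 5 × 1258.24 / 1000 = 6.2912
Difference = 4.04975 − 6.2912 = -2.24145

-2.24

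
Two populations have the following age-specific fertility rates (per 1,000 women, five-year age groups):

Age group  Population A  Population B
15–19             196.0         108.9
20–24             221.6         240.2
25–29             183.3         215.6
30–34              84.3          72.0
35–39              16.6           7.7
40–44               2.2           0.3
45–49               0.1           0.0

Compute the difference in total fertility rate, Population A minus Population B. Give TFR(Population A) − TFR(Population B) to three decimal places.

Population A:
  Sum of ASFRs = 196.0 + 221.6 + 183.3 + 84.3 + 16.6 + 2.2 + 0.1 = 704.1
  TFR = 5 × 704.1 / 1000 = 3.5205
Population B:
  Sum of ASFRs = 108.9 + 240.2 + 215.6 + 72.0 + 7.7 + 0.3 + 0.0 = 644.7
  TFR = 5 × 644.7 / 1000 = 3.2235
Difference = 3.5205 − 3.2235 = 0.297

0.297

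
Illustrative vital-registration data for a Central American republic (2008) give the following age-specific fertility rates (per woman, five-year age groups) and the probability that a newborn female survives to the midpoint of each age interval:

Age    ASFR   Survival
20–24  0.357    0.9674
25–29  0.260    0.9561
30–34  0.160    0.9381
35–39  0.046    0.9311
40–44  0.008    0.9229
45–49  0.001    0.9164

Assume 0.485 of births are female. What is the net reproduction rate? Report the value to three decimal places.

Proportion female at birth = 0.485.
Survival-weighted fertility by age (5·fₓ·Sₓ):
  20–24: 5 × 0.357 × 0.9674 = 1.72681
  25–29: 5 × 0.260 × 0.9561 = 1.24293
  30–34: 5 × 0.160 × 0.9381 = 0.75048
  35–39: 5 × 0.046 × 0.9311 = 0.21415
  40–44: 5 × 0.008 × 0.9229 = 0.03692
  45–49: 5 × 0.001 × 0.9164 = 0.00458
Sum = 3.97587
NRR = 0.485 × 3.97587 = 1.92830

1.928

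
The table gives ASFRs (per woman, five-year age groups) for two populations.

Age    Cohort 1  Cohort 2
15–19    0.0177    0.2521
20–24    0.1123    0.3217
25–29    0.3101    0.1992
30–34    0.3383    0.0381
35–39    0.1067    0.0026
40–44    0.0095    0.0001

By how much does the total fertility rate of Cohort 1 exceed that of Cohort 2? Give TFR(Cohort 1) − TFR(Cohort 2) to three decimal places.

0.404

Cohort 1:
  Sum of ASFRs = 0.0177 + 0.1123 + 0.3101 + 0.3383 + 0.1067 + 0.0095 = 0.8946
  TFR = 5 × 0.8946 = 4.473
Cohort 2:
  Sum of ASFRs = 0.2521 + 0.3217 + 0.1992 + 0.0381 + 0.0026 + 0.0001 = 0.8138
  TFR = 5 × 0.8138 = 4.069
Difference = 4.473 − 4.069 = 0.404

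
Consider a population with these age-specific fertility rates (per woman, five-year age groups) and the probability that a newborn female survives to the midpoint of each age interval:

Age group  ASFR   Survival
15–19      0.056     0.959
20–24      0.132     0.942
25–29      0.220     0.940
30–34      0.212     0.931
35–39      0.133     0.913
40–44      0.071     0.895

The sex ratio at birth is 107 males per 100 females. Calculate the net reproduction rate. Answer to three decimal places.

Proportion female at birth = 100 / (100 + 107) = 0.48309.
Each age group contributes 5 × ASFR × survival:
  15–19: 5 × 0.056 × 0.959 = 0.26852
  20–24: 5 × 0.132 × 0.942 = 0.62172
  25–29: 5 × 0.220 × 0.940 = 1.03400
  30–34: 5 × 0.212 × 0.931 = 0.98686
  35–39: 5 × 0.133 × 0.913 = 0.60715
  40–44: 5 × 0.071 × 0.895 = 0.31773
Sum = 3.83598
NRR = 0.48309 × 3.83598 = 1.85312

1.853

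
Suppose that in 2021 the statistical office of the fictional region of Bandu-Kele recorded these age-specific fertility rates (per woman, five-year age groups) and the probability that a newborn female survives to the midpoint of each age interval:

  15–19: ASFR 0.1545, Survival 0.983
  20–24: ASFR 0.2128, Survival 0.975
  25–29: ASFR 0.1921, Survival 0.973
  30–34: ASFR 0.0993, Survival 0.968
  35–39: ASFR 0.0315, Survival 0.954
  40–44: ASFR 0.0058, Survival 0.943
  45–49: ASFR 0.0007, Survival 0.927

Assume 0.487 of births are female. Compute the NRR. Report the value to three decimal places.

1.652

Proportion female at birth = 0.487.
Per-age-group product (5 × ASFR × survival probability):
  15–19: 5 × 0.1545 × 0.983 = 0.75937
  20–24: 5 × 0.2128 × 0.975 = 1.03740
  25–29: 5 × 0.1921 × 0.973 = 0.93457
  30–34: 5 × 0.0993 × 0.968 = 0.48061
  35–39: 5 × 0.0315 × 0.954 = 0.15026
  40–44: 5 × 0.0058 × 0.943 = 0.02735
  45–49: 5 × 0.0007 × 0.927 = 0.00324
Sum = 3.39280
NRR = 0.487 × 3.39280 = 1.65229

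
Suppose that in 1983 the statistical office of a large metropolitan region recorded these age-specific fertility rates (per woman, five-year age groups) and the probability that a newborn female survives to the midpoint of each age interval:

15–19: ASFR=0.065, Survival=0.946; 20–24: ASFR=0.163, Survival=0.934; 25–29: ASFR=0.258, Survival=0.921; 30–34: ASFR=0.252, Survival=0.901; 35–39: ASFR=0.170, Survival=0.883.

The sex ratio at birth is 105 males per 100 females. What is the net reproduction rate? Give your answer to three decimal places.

Proportion female at birth = 100 / (100 + 105) = 0.48780.
Each age group contributes 5 × ASFR × survival:
  15–19: 5 × 0.065 × 0.946 = 0.30745
  20–24: 5 × 0.163 × 0.934 = 0.76121
  25–29: 5 × 0.258 × 0.921 = 1.18809
  30–34: 5 × 0.252 × 0.901 = 1.13526
  35–39: 5 × 0.170 × 0.883 = 0.75055
Sum = 4.14256
NRR = 0.48780 × 4.14256 = 2.02074

2.021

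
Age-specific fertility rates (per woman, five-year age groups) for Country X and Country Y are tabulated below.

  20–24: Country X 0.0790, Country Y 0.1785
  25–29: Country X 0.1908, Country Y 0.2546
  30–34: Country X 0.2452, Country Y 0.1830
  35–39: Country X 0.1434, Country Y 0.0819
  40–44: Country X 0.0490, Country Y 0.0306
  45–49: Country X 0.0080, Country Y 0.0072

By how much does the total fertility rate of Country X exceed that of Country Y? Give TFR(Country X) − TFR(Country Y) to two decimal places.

Country X:
  Sum of ASFRs = 0.0790 + 0.1908 + 0.2452 + 0.1434 + 0.0490 + 0.0080 = 0.7154
  TFR = 5 × 0.7154 = 3.577
Country Y:
  Sum of ASFRs = 0.1785 + 0.2546 + 0.1830 + 0.0819 + 0.0306 + 0.0072 = 0.7358
  TFR = 5 × 0.7358 = 3.679
Difference = 3.577 − 3.679 = -0.102

-0.10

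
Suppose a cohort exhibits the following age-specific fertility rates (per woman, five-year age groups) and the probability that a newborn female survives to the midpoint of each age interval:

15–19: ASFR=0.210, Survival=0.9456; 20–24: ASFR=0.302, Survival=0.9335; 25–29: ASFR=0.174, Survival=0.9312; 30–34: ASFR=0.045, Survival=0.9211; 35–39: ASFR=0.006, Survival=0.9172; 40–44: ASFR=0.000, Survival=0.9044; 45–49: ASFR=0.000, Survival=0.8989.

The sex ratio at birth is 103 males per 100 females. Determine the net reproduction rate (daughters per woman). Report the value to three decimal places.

1.698

Proportion female at birth = 100 / (100 + 103) = 0.49261.
Survival-weighted fertility by age (5·fₓ·Sₓ):
  15–19: 5 × 0.210 × 0.9456 = 0.99288
  20–24: 5 × 0.302 × 0.9335 = 1.40959
  25–29: 5 × 0.174 × 0.9312 = 0.81014
  30–34: 5 × 0.045 × 0.9211 = 0.20725
  35–39: 5 × 0.006 × 0.9172 = 0.02752
  40–44: 5 × 0.000 × 0.9044 = 0.00000
  45–49: 5 × 0.000 × 0.8989 = 0.00000
Sum = 3.44738
NRR = 0.49261 × 3.44738 = 1.69821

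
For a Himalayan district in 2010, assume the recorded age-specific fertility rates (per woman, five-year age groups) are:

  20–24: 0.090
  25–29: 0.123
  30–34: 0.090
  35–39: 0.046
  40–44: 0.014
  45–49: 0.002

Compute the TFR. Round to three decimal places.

1.825

Sum of ASFRs = 0.090 + 0.123 + 0.090 + 0.046 + 0.014 + 0.002 = 0.365
TFR = 5 × 0.365 = 1.825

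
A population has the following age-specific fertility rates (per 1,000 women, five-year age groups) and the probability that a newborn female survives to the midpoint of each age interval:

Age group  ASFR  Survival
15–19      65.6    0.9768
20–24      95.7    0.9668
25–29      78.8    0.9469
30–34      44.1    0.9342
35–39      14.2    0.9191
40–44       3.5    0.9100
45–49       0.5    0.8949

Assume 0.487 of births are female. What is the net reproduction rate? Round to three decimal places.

Proportion female at birth = 0.487.
Per-age-group product (5 × ASFR × survival probability):
  15–19: 5 × 65.6/1000 × 0.9768 = 0.32039
  20–24: 5 × 95.7/1000 × 0.9668 = 0.46261
  25–29: 5 × 78.8/1000 × 0.9469 = 0.37308
  30–34: 5 × 44.1/1000 × 0.9342 = 0.20599
  35–39: 5 × 14.2/1000 × 0.9191 = 0.06526
  40–44: 5 × 3.5/1000 × 0.9100 = 0.01593
  45–49: 5 × 0.5/1000 × 0.8949 = 0.00224
Sum = 1.44550
NRR = 0.487 × 1.44550 = 0.70396

0.704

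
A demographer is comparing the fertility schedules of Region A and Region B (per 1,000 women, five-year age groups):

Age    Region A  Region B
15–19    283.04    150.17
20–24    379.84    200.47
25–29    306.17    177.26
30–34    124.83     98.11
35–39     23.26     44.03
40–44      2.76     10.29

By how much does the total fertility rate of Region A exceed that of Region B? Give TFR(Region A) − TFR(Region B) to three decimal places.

Region A:
  Sum of ASFRs = 283.04 + 379.84 + 306.17 + 124.83 + 23.26 + 2.76 = 1119.90
  TFR = 5 × 1119.90 / 1000 = 5.5995
Region B:
  Sum of ASFRs = 150.17 + 200.47 + 177.26 + 98.11 + 44.03 + 10.29 = 680.33
  TFR = 5 × 680.33 / 1000 = 3.40165
Difference = 5.5995 − 3.40165 = 2.19785

2.198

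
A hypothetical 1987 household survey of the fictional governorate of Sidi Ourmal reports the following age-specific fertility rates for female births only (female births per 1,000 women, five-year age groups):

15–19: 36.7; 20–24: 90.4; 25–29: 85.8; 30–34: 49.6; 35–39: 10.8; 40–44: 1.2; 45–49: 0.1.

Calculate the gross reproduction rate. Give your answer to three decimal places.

1.373

Sum of female ASFRs = 36.7 + 90.4 + 85.8 + 49.6 + 10.8 + 1.2 + 0.1 = 274.6
GRR = 5 × 274.6 / 1000 = 1.373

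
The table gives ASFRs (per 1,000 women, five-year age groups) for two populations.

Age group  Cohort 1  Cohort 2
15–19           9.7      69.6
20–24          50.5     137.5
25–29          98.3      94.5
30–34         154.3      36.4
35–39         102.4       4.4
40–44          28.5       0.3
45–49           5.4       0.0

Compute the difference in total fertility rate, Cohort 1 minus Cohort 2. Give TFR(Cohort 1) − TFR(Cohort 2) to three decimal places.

0.532

Cohort 1:
  Sum of ASFRs = 9.7 + 50.5 + 98.3 + 154.3 + 102.4 + 28.5 + 5.4 = 449.1
  TFR = 5 × 449.1 / 1000 = 2.2455
Cohort 2:
  Sum of ASFRs = 69.6 + 137.5 + 94.5 + 36.4 + 4.4 + 0.3 + 0.0 = 342.7
  TFR = 5 × 342.7 / 1000 = 1.7135
Difference = 2.2455 − 1.7135 = 0.532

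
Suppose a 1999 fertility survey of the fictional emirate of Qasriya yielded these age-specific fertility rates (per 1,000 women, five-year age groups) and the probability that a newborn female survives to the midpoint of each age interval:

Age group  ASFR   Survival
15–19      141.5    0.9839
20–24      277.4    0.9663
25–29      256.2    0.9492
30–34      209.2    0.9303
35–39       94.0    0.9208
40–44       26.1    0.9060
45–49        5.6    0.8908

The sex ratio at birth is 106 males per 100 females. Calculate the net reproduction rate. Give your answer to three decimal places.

Proportion female at birth = 100 / (100 + 106) = 0.48544.
Survival-weighted fertility by age (5·fₓ·Sₓ):
  15–19: 5 × 141.5/1000 × 0.9839 = 0.69611
  20–24: 5 × 277.4/1000 × 0.9663 = 1.34026
  25–29: 5 × 256.2/1000 × 0.9492 = 1.21593
  30–34: 5 × 209.2/1000 × 0.9303 = 0.97309
  35–39: 5 × 94.0/1000 × 0.9208 = 0.43278
  40–44: 5 × 26.1/1000 × 0.9060 = 0.11823
  45–49: 5 × 5.6/1000 × 0.8908 = 0.02494
Sum = 4.80134
NRR = 0.48544 × 4.80134 = 2.33076

2.331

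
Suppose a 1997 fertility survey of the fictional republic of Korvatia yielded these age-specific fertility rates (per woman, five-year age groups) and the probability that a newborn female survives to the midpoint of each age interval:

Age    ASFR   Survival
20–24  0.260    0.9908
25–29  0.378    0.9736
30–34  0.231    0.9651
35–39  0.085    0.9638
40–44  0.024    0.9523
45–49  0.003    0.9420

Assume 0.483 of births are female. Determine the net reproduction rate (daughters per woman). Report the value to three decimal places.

2.309

Proportion female at birth = 0.483.
Per-age-group product (5 × ASFR × survival probability):
  20–24: 5 × 0.260 × 0.9908 = 1.28804
  25–29: 5 × 0.378 × 0.9736 = 1.84010
  30–34: 5 × 0.231 × 0.9651 = 1.11469
  35–39: 5 × 0.085 × 0.9638 = 0.40962
  40–44: 5 × 0.024 × 0.9523 = 0.11428
  45–49: 5 × 0.003 × 0.9420 = 0.01413
Sum = 4.78086
NRR = 0.483 × 4.78086 = 2.30916
NRR > 1, so each generation more than replaces itself.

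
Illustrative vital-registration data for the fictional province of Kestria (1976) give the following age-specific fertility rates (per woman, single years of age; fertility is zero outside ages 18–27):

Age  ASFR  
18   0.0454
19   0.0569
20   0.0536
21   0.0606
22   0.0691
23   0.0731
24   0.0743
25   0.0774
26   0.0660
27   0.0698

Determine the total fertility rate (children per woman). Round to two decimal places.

0.65

Sum of ASFRs = 0.0454 + 0.0569 + 0.0536 + 0.0606 + 0.0691 + 0.0731 + 0.0743 + 0.0774 + 0.0660 + 0.0698 = 0.6462
TFR = 0.6462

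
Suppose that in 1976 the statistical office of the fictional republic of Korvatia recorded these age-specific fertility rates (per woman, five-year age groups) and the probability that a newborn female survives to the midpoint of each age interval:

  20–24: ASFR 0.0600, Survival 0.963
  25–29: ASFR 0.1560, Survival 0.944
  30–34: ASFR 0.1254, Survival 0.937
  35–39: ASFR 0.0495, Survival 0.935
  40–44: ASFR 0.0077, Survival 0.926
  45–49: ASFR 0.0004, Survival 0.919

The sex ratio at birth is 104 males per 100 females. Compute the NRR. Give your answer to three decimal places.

Proportion female at birth = 100 / (100 + 104) = 0.49020.
Per-age-group product (5 × ASFR × survival probability):
  20–24: 5 × 0.0600 × 0.963 = 0.28890
  25–29: 5 × 0.1560 × 0.944 = 0.73632
  30–34: 5 × 0.1254 × 0.937 = 0.58750
  35–39: 5 × 0.0495 × 0.935 = 0.23141
  40–44: 5 × 0.0077 × 0.926 = 0.03565
  45–49: 5 × 0.0004 × 0.919 = 0.00184
Sum = 1.88162
NRR = 0.49020 × 1.88162 = 0.92237

0.922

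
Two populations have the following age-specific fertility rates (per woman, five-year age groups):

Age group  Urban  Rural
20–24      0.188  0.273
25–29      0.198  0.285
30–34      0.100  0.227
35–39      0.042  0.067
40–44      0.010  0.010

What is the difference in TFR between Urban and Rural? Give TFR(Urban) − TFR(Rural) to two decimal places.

-1.62

Urban:
  Sum of ASFRs = 0.188 + 0.198 + 0.100 + 0.042 + 0.010 = 0.538
  TFR = 5 × 0.538 = 2.69
Rural:
  Sum of ASFRs = 0.273 + 0.285 + 0.227 + 0.067 + 0.010 = 0.862
  TFR = 5 × 0.862 = 4.31
Difference = 2.69 − 4.31 = -1.62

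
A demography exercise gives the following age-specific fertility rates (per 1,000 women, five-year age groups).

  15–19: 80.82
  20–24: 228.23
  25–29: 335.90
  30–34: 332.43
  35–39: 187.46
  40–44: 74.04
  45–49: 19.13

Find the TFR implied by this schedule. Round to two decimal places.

Sum of ASFRs = 80.82 + 228.23 + 335.90 + 332.43 + 187.46 + 74.04 + 19.13 = 1258.01
TFR = 5 × 1258.01 / 1000 = 6.29005

6.29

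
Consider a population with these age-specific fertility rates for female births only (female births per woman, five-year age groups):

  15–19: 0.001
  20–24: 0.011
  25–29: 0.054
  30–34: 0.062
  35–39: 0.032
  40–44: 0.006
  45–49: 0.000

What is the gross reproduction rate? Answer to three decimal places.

0.830

Sum of female ASFRs = 0.001 + 0.011 + 0.054 + 0.062 + 0.032 + 0.006 + 0.000 = 0.166
GRR = 5 × 0.166 = 0.83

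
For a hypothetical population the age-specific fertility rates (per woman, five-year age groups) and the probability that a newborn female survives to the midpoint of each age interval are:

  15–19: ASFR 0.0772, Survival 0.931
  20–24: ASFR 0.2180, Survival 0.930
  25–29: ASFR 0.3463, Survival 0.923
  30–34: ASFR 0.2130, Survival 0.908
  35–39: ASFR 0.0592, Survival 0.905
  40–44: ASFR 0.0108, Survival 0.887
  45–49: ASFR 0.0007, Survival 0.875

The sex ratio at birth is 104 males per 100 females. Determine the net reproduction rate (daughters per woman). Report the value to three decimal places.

2.087

Proportion female at birth = 100 / (100 + 104) = 0.49020.
Weighting each age-specific rate by interval width and survival:
  15–19: 5 × 0.0772 × 0.931 = 0.35937
  20–24: 5 × 0.2180 × 0.930 = 1.01370
  25–29: 5 × 0.3463 × 0.923 = 1.59817
  30–34: 5 × 0.2130 × 0.908 = 0.96702
  35–39: 5 × 0.0592 × 0.905 = 0.26788
  40–44: 5 × 0.0108 × 0.887 = 0.04790
  45–49: 5 × 0.0007 × 0.875 = 0.00306
Sum = 4.25710
NRR = 0.49020 × 4.25710 = 2.08683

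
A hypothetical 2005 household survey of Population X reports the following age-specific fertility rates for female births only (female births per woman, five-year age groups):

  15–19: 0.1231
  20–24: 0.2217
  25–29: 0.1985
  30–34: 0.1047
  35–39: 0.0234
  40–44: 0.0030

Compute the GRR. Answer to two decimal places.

3.37

Sum of female ASFRs = 0.1231 + 0.2217 + 0.1985 + 0.1047 + 0.0234 + 0.0030 = 0.6744
GRR = 5 × 0.6744 = 3.372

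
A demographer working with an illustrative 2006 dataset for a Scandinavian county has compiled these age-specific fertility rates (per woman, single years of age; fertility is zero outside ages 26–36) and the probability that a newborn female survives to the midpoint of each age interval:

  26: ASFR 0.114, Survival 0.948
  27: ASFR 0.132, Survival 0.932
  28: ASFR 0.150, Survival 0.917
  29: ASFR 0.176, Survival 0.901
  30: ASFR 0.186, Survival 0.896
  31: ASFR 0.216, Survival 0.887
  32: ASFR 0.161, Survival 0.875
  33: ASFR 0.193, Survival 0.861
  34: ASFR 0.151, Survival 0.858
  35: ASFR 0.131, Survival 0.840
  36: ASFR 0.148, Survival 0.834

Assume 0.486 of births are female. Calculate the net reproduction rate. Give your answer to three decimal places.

0.756

Proportion female at birth = 0.486.
Weighting each age-specific rate by interval width and survival:
  26: 1 × 0.114 × 0.948 = 0.10807
  27: 1 × 0.132 × 0.932 = 0.12302
  28: 1 × 0.150 × 0.917 = 0.13755
  29: 1 × 0.176 × 0.901 = 0.15858
  30: 1 × 0.186 × 0.896 = 0.16666
  31: 1 × 0.216 × 0.887 = 0.19159
  32: 1 × 0.161 × 0.875 = 0.14088
  33: 1 × 0.193 × 0.861 = 0.16617
  34: 1 × 0.151 × 0.858 = 0.12956
  35: 1 × 0.131 × 0.840 = 0.11004
  36: 1 × 0.148 × 0.834 = 0.12343
Sum = 1.55555
NRR = 0.486 × 1.55555 = 0.75600
With NRR below 1 the population is below replacement fertility.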